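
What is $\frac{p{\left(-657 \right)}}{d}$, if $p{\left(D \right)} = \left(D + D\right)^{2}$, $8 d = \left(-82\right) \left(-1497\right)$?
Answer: $\frac{2302128}{20459} \approx 112.52$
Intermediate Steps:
$d = \frac{61377}{4}$ ($d = \frac{\left(-82\right) \left(-1497\right)}{8} = \frac{1}{8} \cdot 122754 = \frac{61377}{4} \approx 15344.0$)
$p{\left(D \right)} = 4 D^{2}$ ($p{\left(D \right)} = \left(2 D\right)^{2} = 4 D^{2}$)
$\frac{p{\left(-657 \right)}}{d} = \frac{4 \left(-657\right)^{2}}{\frac{61377}{4}} = 4 \cdot 431649 \cdot \frac{4}{61377} = 1726596 \cdot \frac{4}{61377} = \frac{2302128}{20459}$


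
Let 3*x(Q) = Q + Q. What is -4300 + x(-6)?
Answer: -4304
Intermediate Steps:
x(Q) = 2*Q/3 (x(Q) = (Q + Q)/3 = (2*Q)/3 = 2*Q/3)
-4300 + x(-6) = -4300 + (⅔)*(-6) = -4300 - 4 = -4304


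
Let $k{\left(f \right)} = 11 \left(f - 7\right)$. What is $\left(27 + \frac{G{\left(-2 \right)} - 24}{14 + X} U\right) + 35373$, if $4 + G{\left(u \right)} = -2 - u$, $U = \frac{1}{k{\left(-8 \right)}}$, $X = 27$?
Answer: $\frac{239481028}{6765} \approx 35400.0$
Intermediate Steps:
$k{\left(f \right)} = -77 + 11 f$ ($k{\left(f \right)} = 11 \left(-7 + f\right) = -77 + 11 f$)
$U = - \frac{1}{165}$ ($U = \frac{1}{-77 + 11 \left(-8\right)} = \frac{1}{-77 - 88} = \frac{1}{-165} = - \frac{1}{165} \approx -0.0060606$)
$G{\left(u \right)} = -6 - u$ ($G{\left(u \right)} = -4 - \left(2 + u\right) = -6 - u$)
$\left(27 + \frac{G{\left(-2 \right)} - 24}{14 + X} U\right) + 35373 = \left(27 + \frac{\left(-6 - -2\right) - 24}{14 + 27} \left(- \frac{1}{165}\right)\right) + 35373 = \left(27 + \frac{\left(-6 + 2\right) - 24}{41} \left(- \frac{1}{165}\right)\right) + 35373 = \left(27 + \left(-4 - 24\right) \frac{1}{41} \left(- \frac{1}{165}\right)\right) + 35373 = \left(27 + \left(-28\right) \frac{1}{41} \left(- \frac{1}{165}\right)\right) + 35373 = \left(27 - - \frac{28}{6765}\right) + 35373 = \left(27 + \frac{28}{6765}\right) + 35373 = \frac{182683}{6765} + 35373 = \frac{239481028}{6765}$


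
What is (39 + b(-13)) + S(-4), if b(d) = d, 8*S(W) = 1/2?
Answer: 417/16 ≈ 26.063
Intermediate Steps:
S(W) = 1/16 (S(W) = (1/8)/2 = (1/8)*(1/2) = 1/16)
(39 + b(-13)) + S(-4) = (39 - 13) + 1/16 = 26 + 1/16 = 417/16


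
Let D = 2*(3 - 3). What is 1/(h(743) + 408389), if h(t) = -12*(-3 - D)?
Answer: 1/408425 ≈ 2.4484e-6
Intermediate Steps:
D = 0 (D = 2*0 = 0)
h(t) = 36 (h(t) = -12*(-3 - 1*0) = -12*(-3 + 0) = -12*(-3) = 36)
1/(h(743) + 408389) = 1/(36 + 408389) = 1/408425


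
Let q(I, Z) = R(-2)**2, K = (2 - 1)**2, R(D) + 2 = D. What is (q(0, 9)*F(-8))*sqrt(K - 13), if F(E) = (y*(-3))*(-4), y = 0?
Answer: 0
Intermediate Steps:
R(D) = -2 + D
K = 1 (K = 1**2 = 1)
q(I, Z) = 16 (q(I, Z) = (-2 - 2)**2 = (-4)**2 = 16)
F(E) = 0 (F(E) = (0*(-3))*(-4) = 0*(-4) = 0)
(q(0, 9)*F(-8))*sqrt(K - 13) = (16*0)*sqrt(1 - 13) = 0*sqrt(-12) = 0*(2*I*sqrt(3)) = 0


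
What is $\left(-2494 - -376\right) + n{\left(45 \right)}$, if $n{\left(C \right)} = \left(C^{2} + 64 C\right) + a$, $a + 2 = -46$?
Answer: $2739$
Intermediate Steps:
$a = -48$ ($a = -2 - 46 = -48$)
$n{\left(C \right)} = -48 + C^{2} + 64 C$ ($n{\left(C \right)} = \left(C^{2} + 64 C\right) - 48 = -48 + C^{2} + 64 C$)
$\left(-2494 - -376\right) + n{\left(45 \right)} = \left(-2494 - -376\right) + \left(-48 + 45^{2} + 64 \cdot 45\right) = \left(-2494 + 376\right) + \left(-48 + 2025 + 2880\right) = -2118 + 4857 = 2739$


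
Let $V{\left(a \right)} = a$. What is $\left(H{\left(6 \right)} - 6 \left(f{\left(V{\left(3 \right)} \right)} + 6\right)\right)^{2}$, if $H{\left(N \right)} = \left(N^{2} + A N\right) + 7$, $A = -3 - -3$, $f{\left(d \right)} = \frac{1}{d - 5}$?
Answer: $100$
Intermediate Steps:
$f{\left(d \right)} = \frac{1}{-5 + d}$
$A = 0$ ($A = -3 + 3 = 0$)
$H{\left(N \right)} = 7 + N^{2}$ ($H{\left(N \right)} = \left(N^{2} + 0 N\right) + 7 = \left(N^{2} + 0\right) + 7 = N^{2} + 7 = 7 + N^{2}$)
$\left(H{\left(6 \right)} - 6 \left(f{\left(V{\left(3 \right)} \right)} + 6\right)\right)^{2} = \left(\left(7 + 6^{2}\right) - 6 \left(\frac{1}{-5 + 3} + 6\right)\right)^{2} = \left(\left(7 + 36\right) - 6 \left(\frac{1}{-2} + 6\right)\right)^{2} = \left(43 - 6 \left(- \frac{1}{2} + 6\right)\right)^{2} = \left(43 - 33\right)^{2} = 10^{2} = 100$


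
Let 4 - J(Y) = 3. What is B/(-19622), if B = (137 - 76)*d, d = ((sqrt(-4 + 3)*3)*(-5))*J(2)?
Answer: 915*I/19622 ≈ 0.046631*I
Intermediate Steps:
J(Y) = 1 (J(Y) = 4 - 1*3 = 4 - 3 = 1)
d = -15*I (d = ((sqrt(-4 + 3)*3)*(-5))*1 = ((sqrt(-1)*3)*(-5))*1 = ((I*3)*(-5))*1 = ((3*I)*(-5))*1 = -15*I*1 = -15*I ≈ -15.0*I)
B = -915*I (B = (137 - 76)*(-15*I) = 61*(-15*I) = -915*I ≈ -915.0*I)
B/(-19622) = -915*I/(-19622) = -915*I*(-1/19622) = 915*I/19622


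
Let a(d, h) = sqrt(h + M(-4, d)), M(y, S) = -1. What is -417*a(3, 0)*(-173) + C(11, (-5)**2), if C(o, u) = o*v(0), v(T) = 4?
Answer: 44 + 72141*I ≈ 44.0 + 72141.0*I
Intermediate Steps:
C(o, u) = 4*o (C(o, u) = o*4 = 4*o)
a(d, h) = sqrt(-1 + h) (a(d, h) = sqrt(h - 1) = sqrt(-1 + h))
-417*a(3, 0)*(-173) + C(11, (-5)**2) = -417*sqrt(-1 + 0)*(-173) + 4*11 = -417*sqrt(-1)*(-173) + 44 = -417*I*(-173) + 44 = -(-72141)*I + 44 = 72141*I + 44 = 44 + 72141*I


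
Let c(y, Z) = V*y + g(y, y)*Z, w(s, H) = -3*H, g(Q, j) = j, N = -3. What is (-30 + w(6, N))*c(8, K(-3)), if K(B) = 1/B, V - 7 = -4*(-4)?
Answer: -3808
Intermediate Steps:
V = 23 (V = 7 - 4*(-4) = 7 + 16 = 23)
c(y, Z) = 23*y + Z*y (c(y, Z) = 23*y + y*Z = 23*y + Z*y)
(-30 + w(6, N))*c(8, K(-3)) = (-30 - 3*(-3))*(8*(23 + 1/(-3))) = (-30 + 9)*(8*(23 - 1/3)) = -168*68/3 = -21*544/3 = -3808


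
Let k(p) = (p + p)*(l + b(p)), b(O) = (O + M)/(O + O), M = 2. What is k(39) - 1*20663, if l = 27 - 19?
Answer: -19998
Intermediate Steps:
b(O) = (2 + O)/(2*O) (b(O) = (O + 2)/(O + O) = (2 + O)/((2*O)) = (2 + O)*(1/(2*O)) = (2 + O)/(2*O))
l = 8
k(p) = 2*p*(8 + (2 + p)/(2*p)) (k(p) = (p + p)*(8 + (2 + p)/(2*p)) = (2*p)*(8 + (2 + p)/(2*p)) = 2*p*(8 + (2 + p)/(2*p)))
k(39) - 1*20663 = (2 + 17*39) - 1*20663 = (2 + 663) - 20663 = 665 - 20663 = -19998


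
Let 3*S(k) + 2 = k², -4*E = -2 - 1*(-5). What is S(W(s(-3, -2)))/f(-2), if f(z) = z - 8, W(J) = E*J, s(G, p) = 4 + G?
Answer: 23/480 ≈ 0.047917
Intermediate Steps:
E = -¾ (E = -(-2 - 1*(-5))/4 = -(-2 + 5)/4 = -¼*3 = -¾ ≈ -0.75000)
W(J) = -3*J/4
f(z) = -8 + z
S(k) = -⅔ + k²/3
S(W(s(-3, -2)))/f(-2) = (-⅔ + (-3*(4 - 3)/4)²/3)/(-8 - 2) = (-⅔ + (-¾*1)²/3)/(-10) = (-⅔ + (-¾)²/3)*(-⅒) = (-⅔ + (⅓)*(9/16))*(-⅒) = (-⅔ + 3/16)*(-⅒) = -23/48*(-⅒) = 23/480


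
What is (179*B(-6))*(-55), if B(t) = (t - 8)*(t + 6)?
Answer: 0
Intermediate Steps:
B(t) = (-8 + t)*(6 + t)
(179*B(-6))*(-55) = (179*(-48 + (-6)**2 - 2*(-6)))*(-55) = (179*(-48 + 36 + 12))*(-55) = (179*0)*(-55) = 0*(-55) = 0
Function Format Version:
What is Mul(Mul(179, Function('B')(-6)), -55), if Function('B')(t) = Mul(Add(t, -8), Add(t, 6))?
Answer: 0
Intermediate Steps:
Function('B')(t) = Mul(Add(-8, t), Add(6, t))
Mul(Mul(179, Function('B')(-6)), -55) = Mul(Mul(179, Add(-48, Pow(-6, 2), Mul(-2, -6))), -55) = Mul(Mul(179, Add(-48, 36, 12)), -55) = Mul(Mul(179, 0), -55) = Mul(0, -55) = 0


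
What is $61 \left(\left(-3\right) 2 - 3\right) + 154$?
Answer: $-395$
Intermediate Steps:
$61 \left(\left(-3\right) 2 - 3\right) + 154 = 61 \left(-6 - 3\right) + 154 = 61 \left(-9\right) + 154 = -549 + 154 = -395$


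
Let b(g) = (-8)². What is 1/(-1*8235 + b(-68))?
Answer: -1/8171 ≈ -0.00012238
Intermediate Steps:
b(g) = 64
1/(-1*8235 + b(-68)) = 1/(-1*8235 + 64) = 1/(-8235 + 64) = 1/(-8171) = -1/8171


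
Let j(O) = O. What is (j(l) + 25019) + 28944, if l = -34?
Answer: 53929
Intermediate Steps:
(j(l) + 25019) + 28944 = (-34 + 25019) + 28944 = 24985 + 28944 = 53929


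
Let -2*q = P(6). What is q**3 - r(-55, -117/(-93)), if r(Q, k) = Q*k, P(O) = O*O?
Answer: -178647/31 ≈ -5762.8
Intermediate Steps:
P(O) = O**2
q = -18 (q = -1/2*6**2 = -1/2*36 = -18)
q**3 - r(-55, -117/(-93)) = (-18)**3 - (-55)*(-117/(-93)) = -5832 - (-55)*(-117*(-1/93)) = -5832 - (-55)*39/31 = -5832 - 1*(-2145/31) = -5832 + 2145/31 = -178647/31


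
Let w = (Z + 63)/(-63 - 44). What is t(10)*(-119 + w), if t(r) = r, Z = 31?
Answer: -128270/107 ≈ -1198.8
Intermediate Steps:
w = -94/107 (w = (31 + 63)/(-63 - 44) = 94/(-107) = 94*(-1/107) = -94/107 ≈ -0.87850)
t(10)*(-119 + w) = 10*(-119 - 94/107) = 10*(-12827/107) = -128270/107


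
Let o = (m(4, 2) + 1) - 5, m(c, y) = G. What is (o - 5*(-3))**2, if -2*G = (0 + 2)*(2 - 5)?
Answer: 196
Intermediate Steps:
G = 3 (G = -(0 + 2)*(2 - 5)/2 = -(-3) = -1/2*(-6) = 3)
m(c, y) = 3
o = -1 (o = (3 + 1) - 5 = 4 - 5 = -1)
(o - 5*(-3))**2 = (-1 - 5*(-3))**2 = (-1 + 15)**2 = 14**2 = 196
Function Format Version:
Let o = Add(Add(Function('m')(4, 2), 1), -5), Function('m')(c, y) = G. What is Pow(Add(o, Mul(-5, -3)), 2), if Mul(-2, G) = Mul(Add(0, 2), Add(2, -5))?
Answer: 196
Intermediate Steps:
G = 3 (G = Mul(Rational(-1, 2), Mul(Add(0, 2), Add(2, -5))) = Mul(Rational(-1, 2), Mul(2, -3)) = Mul(Rational(-1, 2), -6) = 3)
Function('m')(c, y) = 3
o = -1 (o = Add(Add(3, 1), -5) = Add(4, -5) = -1)
Pow(Add(o, Mul(-5, -3)), 2) = Pow(Add(-1, Mul(-5, -3)), 2) = Pow(Add(-1, 15), 2) = Pow(14, 2) = 196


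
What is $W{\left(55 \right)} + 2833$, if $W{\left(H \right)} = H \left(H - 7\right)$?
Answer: $5473$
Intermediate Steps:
$W{\left(H \right)} = H \left(-7 + H\right)$
$W{\left(55 \right)} + 2833 = 55 \left(-7 + 55\right) + 2833 = 55 \cdot 48 + 2833 = 2640 + 2833 = 5473$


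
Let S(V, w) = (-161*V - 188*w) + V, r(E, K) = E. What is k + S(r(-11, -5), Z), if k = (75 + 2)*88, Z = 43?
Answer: 452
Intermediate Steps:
k = 6776 (k = 77*88 = 6776)
S(V, w) = -188*w - 160*V (S(V, w) = (-188*w - 161*V) + V = -188*w - 160*V)
k + S(r(-11, -5), Z) = 6776 + (-188*43 - 160*(-11)) = 6776 + (-8084 + 1760) = 6776 - 6324 = 452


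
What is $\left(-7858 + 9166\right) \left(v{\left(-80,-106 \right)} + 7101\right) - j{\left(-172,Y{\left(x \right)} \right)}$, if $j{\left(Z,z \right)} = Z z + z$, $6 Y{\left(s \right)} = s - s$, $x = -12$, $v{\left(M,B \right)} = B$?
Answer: $9149460$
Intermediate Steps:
$Y{\left(s \right)} = 0$ ($Y{\left(s \right)} = \frac{s - s}{6} = \frac{1}{6} \cdot 0 = 0$)
$j{\left(Z,z \right)} = z + Z z$
$\left(-7858 + 9166\right) \left(v{\left(-80,-106 \right)} + 7101\right) - j{\left(-172,Y{\left(x \right)} \right)} = \left(-7858 + 9166\right) \left(-106 + 7101\right) - 0 \left(1 - 172\right) = 1308 \cdot 6995 - 0 \left(-171\right) = 9149460 - 0 = 9149460 + 0 = 9149460$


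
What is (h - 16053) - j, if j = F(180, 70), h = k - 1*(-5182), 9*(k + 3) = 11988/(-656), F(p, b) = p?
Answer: -1813189/164 ≈ -11056.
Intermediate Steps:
k = -825/164 (k = -3 + (11988/(-656))/9 = -3 + (11988*(-1/656))/9 = -3 + (1/9)*(-2997/164) = -3 - 333/164 = -825/164 ≈ -5.0305)
h = 849023/164 (h = -825/164 - 1*(-5182) = -825/164 + 5182 = 849023/164 ≈ 5177.0)
j = 180
(h - 16053) - j = (849023/164 - 16053) - 1*180 = -1783669/164 - 180 = -1813189/164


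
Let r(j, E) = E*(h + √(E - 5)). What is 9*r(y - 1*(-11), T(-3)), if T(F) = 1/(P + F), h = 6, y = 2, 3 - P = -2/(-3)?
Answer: -81 - 27*I*√26/4 ≈ -81.0 - 34.418*I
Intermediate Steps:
P = 7/3 (P = 3 - (-2)/(-3) = 3 - (-2)*(-1)/3 = 3 - 1*⅔ = 3 - ⅔ = 7/3 ≈ 2.3333)
T(F) = 1/(7/3 + F)
r(j, E) = E*(6 + √(-5 + E)) (r(j, E) = E*(6 + √(E - 5)) = E*(6 + √(-5 + E)))
9*r(y - 1*(-11), T(-3)) = 9*((3/(7 + 3*(-3)))*(6 + √(-5 + 3/(7 + 3*(-3))))) = 9*((3/(7 - 9))*(6 + √(-5 + 3/(7 - 9)))) = 9*((3/(-2))*(6 + √(-5 + 3/(-2)))) = 9*((3*(-½))*(6 + √(-5 + 3*(-½)))) = 9*(-3*(6 + √(-5 - 3/2))/2) = 9*(-3*(6 + √(-13/2))/2) = 9*(-3*(6 + I*√26/2)/2) = 9*(-9 - 3*I*√26/4) = -81 - 27*I*√26/4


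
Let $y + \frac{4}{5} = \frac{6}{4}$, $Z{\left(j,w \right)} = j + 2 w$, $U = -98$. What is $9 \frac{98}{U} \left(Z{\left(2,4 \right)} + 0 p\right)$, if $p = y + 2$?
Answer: $-90$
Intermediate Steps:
$y = \frac{7}{10}$ ($y = - \frac{4}{5} + \frac{6}{4} = - \frac{4}{5} + 6 \cdot \frac{1}{4} = - \frac{4}{5} + \frac{3}{2} = \frac{7}{10} \approx 0.7$)
$p = \frac{27}{10}$ ($p = \frac{7}{10} + 2 = \frac{27}{10} \approx 2.7$)
$9 \frac{98}{U} \left(Z{\left(2,4 \right)} + 0 p\right) = 9 \frac{98}{-98} \left(\left(2 + 2 \cdot 4\right) + 0 \cdot \frac{27}{10}\right) = 9 \cdot 98 \left(- \frac{1}{98}\right) \left(\left(2 + 8\right) + 0\right) = 9 \left(-1\right) \left(10 + 0\right) = \left(-9\right) 10 = -90$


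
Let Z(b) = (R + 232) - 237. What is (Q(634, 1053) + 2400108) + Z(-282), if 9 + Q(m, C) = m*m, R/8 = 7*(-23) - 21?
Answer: 2800594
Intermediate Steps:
R = -1456 (R = 8*(7*(-23) - 21) = 8*(-161 - 21) = 8*(-182) = -1456)
Z(b) = -1461 (Z(b) = (-1456 + 232) - 237 = -1224 - 237 = -1461)
Q(m, C) = -9 + m² (Q(m, C) = -9 + m*m = -9 + m²)
(Q(634, 1053) + 2400108) + Z(-282) = ((-9 + 634²) + 2400108) - 1461 = ((-9 + 401956) + 2400108) - 1461 = (401947 + 2400108) - 1461 = 2802055 - 1461 = 2800594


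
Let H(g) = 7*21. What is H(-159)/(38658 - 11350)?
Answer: 147/27308 ≈ 0.0053830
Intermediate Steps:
H(g) = 147
H(-159)/(38658 - 11350) = 147/(38658 - 11350) = 147/27308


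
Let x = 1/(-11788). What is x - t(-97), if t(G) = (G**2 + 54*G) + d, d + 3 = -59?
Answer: -48436893/11788 ≈ -4109.0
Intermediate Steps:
d = -62 (d = -3 - 59 = -62)
t(G) = -62 + G**2 + 54*G (t(G) = (G**2 + 54*G) - 62 = -62 + G**2 + 54*G)
x = -1/11788 ≈ -8.4832e-5
x - t(-97) = -1/11788 - (-62 + (-97)**2 + 54*(-97)) = -1/11788 - (-62 + 9409 - 5238) = -1/11788 - 1*4109 = -1/11788 - 4109 = -48436893/11788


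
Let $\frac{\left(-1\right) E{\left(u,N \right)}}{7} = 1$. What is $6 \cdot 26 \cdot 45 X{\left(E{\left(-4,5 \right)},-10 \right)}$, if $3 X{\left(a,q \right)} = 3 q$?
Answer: $-70200$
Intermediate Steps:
$E{\left(u,N \right)} = -7$ ($E{\left(u,N \right)} = \left(-7\right) 1 = -7$)
$X{\left(a,q \right)} = q$ ($X{\left(a,q \right)} = \frac{3 q}{3} = q$)
$6 \cdot 26 \cdot 45 X{\left(E{\left(-4,5 \right)},-10 \right)} = 6 \cdot 26 \cdot 45 \left(-10\right) = 156 \cdot 45 \left(-10\right) = 7020 \left(-10\right) = -70200$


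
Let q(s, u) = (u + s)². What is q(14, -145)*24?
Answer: 411864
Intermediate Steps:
q(s, u) = (s + u)²
q(14, -145)*24 = (14 - 145)²*24 = (-131)²*24 = 17161*24 = 411864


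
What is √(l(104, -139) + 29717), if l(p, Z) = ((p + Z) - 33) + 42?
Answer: 3*√3299 ≈ 172.31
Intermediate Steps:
l(p, Z) = 9 + Z + p (l(p, Z) = ((Z + p) - 33) + 42 = (-33 + Z + p) + 42 = 9 + Z + p)
√(l(104, -139) + 29717) = √((9 - 139 + 104) + 29717) = √(-26 + 29717) = √29691 = 3*√3299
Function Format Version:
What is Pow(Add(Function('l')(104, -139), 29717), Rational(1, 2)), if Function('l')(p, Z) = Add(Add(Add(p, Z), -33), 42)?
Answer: Mul(3, Pow(3299, Rational(1, 2))) ≈ 172.31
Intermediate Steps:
Function('l')(p, Z) = Add(9, Z, p) (Function('l')(p, Z) = Add(Add(Add(Z, p), -33), 42) = Add(Add(-33, Z, p), 42) = Add(9, Z, p))
Pow(Add(Function('l')(104, -139), 29717), Rational(1, 2)) = Pow(Add(Add(9, -139, 104), 29717), Rational(1, 2)) = Pow(Add(-26, 29717), Rational(1, 2)) = Pow(29691, Rational(1, 2)) = Mul(3, Pow(3299, Rational(1, 2)))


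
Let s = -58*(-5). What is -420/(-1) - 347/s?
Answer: 121453/290 ≈ 418.80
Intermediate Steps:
s = 290
-420/(-1) - 347/s = -420/(-1) - 347/290 = -420*(-1) - 347*1/290 = 420 - 347/290 = 121453/290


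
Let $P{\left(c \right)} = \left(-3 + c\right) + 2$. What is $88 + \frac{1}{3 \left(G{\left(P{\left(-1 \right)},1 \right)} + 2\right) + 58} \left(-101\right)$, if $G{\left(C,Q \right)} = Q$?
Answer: $\frac{5795}{67} \approx 86.493$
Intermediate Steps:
$P{\left(c \right)} = -1 + c$
$88 + \frac{1}{3 \left(G{\left(P{\left(-1 \right)},1 \right)} + 2\right) + 58} \left(-101\right) = 88 + \frac{1}{3 \left(1 + 2\right) + 58} \left(-101\right) = 88 + \frac{1}{3 \cdot 3 + 58} \left(-101\right) = 88 + \frac{1}{9 + 58} \left(-101\right) = 88 + \frac{1}{67} \left(-101\right) = 88 - \frac{101}{67} = \frac{5795}{67}$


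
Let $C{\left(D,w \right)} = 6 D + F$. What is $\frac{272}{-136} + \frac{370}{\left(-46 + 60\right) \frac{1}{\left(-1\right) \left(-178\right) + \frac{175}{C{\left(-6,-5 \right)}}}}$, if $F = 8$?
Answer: $\frac{127039}{28} \approx 4537.1$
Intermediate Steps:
$C{\left(D,w \right)} = 8 + 6 D$ ($C{\left(D,w \right)} = 6 D + 8 = 8 + 6 D$)
$\frac{272}{-136} + \frac{370}{\left(-46 + 60\right) \frac{1}{\left(-1\right) \left(-178\right) + \frac{175}{C{\left(-6,-5 \right)}}}} = \frac{272}{-136} + \frac{370}{\left(-46 + 60\right) \frac{1}{\left(-1\right) \left(-178\right) + \frac{175}{8 + 6 \left(-6\right)}}} = 272 \left(- \frac{1}{136}\right) + \frac{370}{14 \frac{1}{178 + \frac{175}{8 - 36}}} = -2 + \frac{370}{14 \frac{1}{178 + \frac{175}{-28}}} = -2 + \frac{370}{14 \frac{1}{178 + 175 \left(- \frac{1}{28}\right)}} = -2 + \frac{370}{14 \frac{1}{178 - \frac{25}{4}}} = -2 + \frac{370}{14 \frac{1}{\frac{687}{4}}} = -2 + \frac{370}{14 \cdot \frac{4}{687}} = -2 + \frac{370}{\frac{56}{687}} = -2 + 370 \cdot \frac{687}{56} = -2 + \frac{127095}{28} = \frac{127039}{28}$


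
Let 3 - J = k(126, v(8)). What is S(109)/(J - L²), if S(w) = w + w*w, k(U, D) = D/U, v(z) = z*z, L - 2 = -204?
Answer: -151074/514099 ≈ -0.29386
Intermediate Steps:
L = -202 (L = 2 - 204 = -202)
v(z) = z²
S(w) = w + w²
J = 157/63 (J = 3 - 8²/126 = 3 - 64/126 = 3 - 1*32/63 = 3 - 32/63 = 157/63 ≈ 2.4921)
S(109)/(J - L²) = (109*(1 + 109))/(157/63 - 1*(-202)²) = (109*110)/(157/63 - 1*40804) = 11990/(157/63 - 40804) = 11990/(-2570495/63) = 11990*(-63/2570495) = -151074/514099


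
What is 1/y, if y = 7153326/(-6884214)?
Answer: -1147369/1192221 ≈ -0.96238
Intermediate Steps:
y = -1192221/1147369 (y = 7153326*(-1/6884214) = -1192221/1147369 ≈ -1.0391)
1/y = 1/(-1192221/1147369) = -1147369/1192221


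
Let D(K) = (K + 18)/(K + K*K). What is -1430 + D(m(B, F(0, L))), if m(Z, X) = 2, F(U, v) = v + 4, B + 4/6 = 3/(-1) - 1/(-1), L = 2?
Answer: -4280/3 ≈ -1426.7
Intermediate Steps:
B = -8/3 (B = -2/3 + (3/(-1) - 1/(-1)) = -2/3 + (3*(-1) - 1*(-1)) = -2/3 + (-3 + 1) = -2/3 - 2 = -8/3 ≈ -2.6667)
F(U, v) = 4 + v
D(K) = (18 + K)/(K + K**2)
-1430 + D(m(B, F(0, L))) = -1430 + (18 + 2)/(2*(1 + 2)) = -1430 + (1/2)*20/3 = -1430 + (1/2)*(1/3)*20 = -1430 + 10/3 = -4280/3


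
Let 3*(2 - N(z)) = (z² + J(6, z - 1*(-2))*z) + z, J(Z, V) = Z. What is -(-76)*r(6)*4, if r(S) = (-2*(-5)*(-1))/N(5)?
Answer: 1520/9 ≈ 168.89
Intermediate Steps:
N(z) = 2 - 7*z/3 - z²/3 (N(z) = 2 - ((z² + 6*z) + z)/3 = 2 - (z² + 7*z)/3 = 2 + (-7*z/3 - z²/3) = 2 - 7*z/3 - z²/3)
r(S) = 5/9 (r(S) = (-2*(-5)*(-1))/(2 - 7/3*5 - ⅓*5²) = (10*(-1))/(2 - 35/3 - ⅓*25) = -10/(2 - 35/3 - 25/3) = -10/(-18) = -10*(-1/18) = 5/9)
-(-76)*r(6)*4 = -(-76)*5/9*4 = -19*(-20/9)*4 = (380/9)*4 = 1520/9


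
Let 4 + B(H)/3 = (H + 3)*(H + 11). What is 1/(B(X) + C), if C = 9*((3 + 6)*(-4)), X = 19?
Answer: 1/1644 ≈ 0.00060827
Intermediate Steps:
B(H) = -12 + 3*(3 + H)*(11 + H) (B(H) = -12 + 3*((H + 3)*(H + 11)) = -12 + 3*((3 + H)*(11 + H)) = -12 + 3*(3 + H)*(11 + H))
C = -324 (C = 9*(9*(-4)) = 9*(-36) = -324)
1/(B(X) + C) = 1/((87 + 3*19**2 + 42*19) - 324) = 1/((87 + 3*361 + 798) - 324) = 1/((87 + 1083 + 798) - 324) = 1/(1968 - 324) = 1/1644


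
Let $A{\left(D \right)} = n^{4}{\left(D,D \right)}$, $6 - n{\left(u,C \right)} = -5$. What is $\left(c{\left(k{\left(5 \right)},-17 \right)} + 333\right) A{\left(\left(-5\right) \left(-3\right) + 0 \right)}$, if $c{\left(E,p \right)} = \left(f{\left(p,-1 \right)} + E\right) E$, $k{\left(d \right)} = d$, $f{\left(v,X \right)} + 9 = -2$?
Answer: $4436223$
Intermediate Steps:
$n{\left(u,C \right)} = 11$ ($n{\left(u,C \right)} = 6 - -5 = 6 + 5 = 11$)
$f{\left(v,X \right)} = -11$ ($f{\left(v,X \right)} = -9 - 2 = -11$)
$c{\left(E,p \right)} = E \left(-11 + E\right)$ ($c{\left(E,p \right)} = \left(-11 + E\right) E = E \left(-11 + E\right)$)
$A{\left(D \right)} = 14641$ ($A{\left(D \right)} = 11^{4} = 14641$)
$\left(c{\left(k{\left(5 \right)},-17 \right)} + 333\right) A{\left(\left(-5\right) \left(-3\right) + 0 \right)} = \left(5 \left(-11 + 5\right) + 333\right) 14641 = \left(5 \left(-6\right) + 333\right) 14641 = \left(-30 + 333\right) 14641 = 303 \cdot 14641 = 4436223$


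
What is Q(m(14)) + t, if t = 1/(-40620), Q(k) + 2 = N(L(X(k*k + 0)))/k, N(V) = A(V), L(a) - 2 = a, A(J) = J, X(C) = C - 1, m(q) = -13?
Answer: -7961533/528060 ≈ -15.077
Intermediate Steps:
X(C) = -1 + C
L(a) = 2 + a
N(V) = V
Q(k) = -2 + (1 + k**2)/k (Q(k) = -2 + (2 + (-1 + (k*k + 0)))/k = -2 + (2 + (-1 + (k**2 + 0)))/k = -2 + (2 + (-1 + k**2))/k = -2 + (1 + k**2)/k)
t = -1/40620 ≈ -2.4618e-5
Q(m(14)) + t = (-2 - 13 + 1/(-13)) - 1/40620 = (-2 - 13 - 1/13) - 1/40620 = -196/13 - 1/40620 = -7961533/528060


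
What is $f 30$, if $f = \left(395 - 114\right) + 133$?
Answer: $12420$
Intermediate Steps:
$f = 414$ ($f = \left(395 - 114\right) + 133 = 281 + 133 = 414$)
$f 30 = 414 \cdot 30 = 12420$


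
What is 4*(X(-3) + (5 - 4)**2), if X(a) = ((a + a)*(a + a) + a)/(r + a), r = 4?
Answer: 136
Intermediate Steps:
X(a) = (a + 4*a**2)/(4 + a) (X(a) = ((a + a)*(a + a) + a)/(4 + a) = ((2*a)*(2*a) + a)/(4 + a) = (4*a**2 + a)/(4 + a) = (a + 4*a**2)/(4 + a))
4*(X(-3) + (5 - 4)**2) = 4*(-3*(1 + 4*(-3))/(4 - 3) + (5 - 4)**2) = 4*(-3*(1 - 12)/1 + 1**2) = 4*(-3*1*(-11) + 1) = 4*(33 + 1) = 4*34 = 136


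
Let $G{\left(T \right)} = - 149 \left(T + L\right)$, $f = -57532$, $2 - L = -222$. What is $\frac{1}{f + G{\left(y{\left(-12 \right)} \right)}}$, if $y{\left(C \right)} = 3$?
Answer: $- \frac{1}{91355} \approx -1.0946 \cdot 10^{-5}$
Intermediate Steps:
$L = 224$ ($L = 2 - -222 = 2 + 222 = 224$)
$G{\left(T \right)} = -33376 - 149 T$ ($G{\left(T \right)} = - 149 \left(T + 224\right) = - 149 \left(224 + T\right) = -33376 - 149 T$)
$\frac{1}{f + G{\left(y{\left(-12 \right)} \right)}} = \frac{1}{-57532 - 33823} = \frac{1}{-91355} = - \frac{1}{91355}$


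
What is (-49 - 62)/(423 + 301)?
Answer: -111/724 ≈ -0.15331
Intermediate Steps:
(-49 - 62)/(423 + 301) = -111/724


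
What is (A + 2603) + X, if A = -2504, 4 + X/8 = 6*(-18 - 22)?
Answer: -1853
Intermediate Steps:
X = -1952 (X = -32 + 8*(6*(-18 - 22)) = -32 + 8*(6*(-40)) = -32 + 8*(-240) = -32 - 1920 = -1952)
(A + 2603) + X = (-2504 + 2603) - 1952 = 99 - 1952 = -1853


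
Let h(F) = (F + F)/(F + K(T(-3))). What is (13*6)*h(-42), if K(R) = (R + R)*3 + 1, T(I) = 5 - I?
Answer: -936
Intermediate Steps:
K(R) = 1 + 6*R (K(R) = (2*R)*3 + 1 = 6*R + 1 = 1 + 6*R)
h(F) = 2*F/(49 + F) (h(F) = (F + F)/(F + (1 + 6*(5 - 1*(-3)))) = (2*F)/(F + (1 + 6*(5 + 3))) = (2*F)/(F + (1 + 6*8)) = (2*F)/(F + (1 + 48)) = (2*F)/(F + 49) = (2*F)/(49 + F) = 2*F/(49 + F))
(13*6)*h(-42) = (13*6)*(2*(-42)/(49 - 42)) = 78*(2*(-42)/7) = 78*(2*(-42)*(⅐)) = 78*(-12) = -936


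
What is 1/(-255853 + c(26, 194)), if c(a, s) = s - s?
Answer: -1/255853 ≈ -3.9085e-6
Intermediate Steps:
c(a, s) = 0
1/(-255853 + c(26, 194)) = 1/(-255853 + 0) = 1/(-255853) = -1/255853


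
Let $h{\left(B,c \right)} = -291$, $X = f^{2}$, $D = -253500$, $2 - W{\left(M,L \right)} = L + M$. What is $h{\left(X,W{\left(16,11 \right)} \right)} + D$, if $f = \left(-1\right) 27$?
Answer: $-253791$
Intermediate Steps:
$W{\left(M,L \right)} = 2 - L - M$ ($W{\left(M,L \right)} = 2 - \left(L + M\right) = 2 - L - M$)
$f = -27$
$X = 729$ ($X = \left(-27\right)^{2} = 729$)
$h{\left(X,W{\left(16,11 \right)} \right)} + D = -291 - 253500 = -253791$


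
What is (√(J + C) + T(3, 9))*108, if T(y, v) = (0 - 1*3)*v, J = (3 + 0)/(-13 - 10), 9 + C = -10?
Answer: -2916 + 216*I*√2530/23 ≈ -2916.0 + 472.37*I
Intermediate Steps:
C = -19 (C = -9 - 10 = -19)
J = -3/23 (J = 3/(-23) = 3*(-1/23) = -3/23 ≈ -0.13043)
T(y, v) = -3*v (T(y, v) = (0 - 3)*v = -3*v)
(√(J + C) + T(3, 9))*108 = (√(-3/23 - 19) - 3*9)*108 = (√(-440/23) - 27)*108 = (2*I*√2530/23 - 27)*108 = (-27 + 2*I*√2530/23)*108 = -2916 + 216*I*√2530/23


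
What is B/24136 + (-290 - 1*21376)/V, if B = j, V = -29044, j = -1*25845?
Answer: -56927901/175251496 ≈ -0.32484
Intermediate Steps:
j = -25845
B = -25845
B/24136 + (-290 - 1*21376)/V = -25845/24136 + (-290 - 1*21376)/(-29044) = -25845*1/24136 + (-290 - 21376)*(-1/29044) = -25845/24136 - 21666*(-1/29044) = -25845/24136 + 10833/14522 = -56927901/175251496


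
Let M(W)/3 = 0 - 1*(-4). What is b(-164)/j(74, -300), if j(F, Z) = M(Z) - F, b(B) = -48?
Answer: 24/31 ≈ 0.77419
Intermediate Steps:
M(W) = 12 (M(W) = 3*(0 - 1*(-4)) = 3*(0 + 4) = 3*4 = 12)
j(F, Z) = 12 - F
b(-164)/j(74, -300) = -48/(12 - 1*74) = -48/(12 - 74) = -48/(-62) = -48*(-1/62) = 24/31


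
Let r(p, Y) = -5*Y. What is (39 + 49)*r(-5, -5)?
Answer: 2200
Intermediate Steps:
(39 + 49)*r(-5, -5) = (39 + 49)*(-5*(-5)) = 88*25 = 2200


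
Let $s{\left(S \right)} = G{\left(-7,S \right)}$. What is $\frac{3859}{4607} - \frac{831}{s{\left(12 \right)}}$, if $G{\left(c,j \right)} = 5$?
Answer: $- \frac{224066}{1355} \approx -165.36$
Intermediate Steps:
$s{\left(S \right)} = 5$
$\frac{3859}{4607} - \frac{831}{s{\left(12 \right)}} = \frac{3859}{4607} - \frac{831}{5} = 3859 \cdot \frac{1}{4607} - \frac{831}{5} = \frac{227}{271} - \frac{831}{5} = - \frac{224066}{1355}$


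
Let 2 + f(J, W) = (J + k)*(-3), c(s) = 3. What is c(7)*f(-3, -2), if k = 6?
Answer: -33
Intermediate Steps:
f(J, W) = -20 - 3*J (f(J, W) = -2 + (J + 6)*(-3) = -2 + (6 + J)*(-3) = -2 + (-18 - 3*J) = -20 - 3*J)
c(7)*f(-3, -2) = 3*(-20 - 3*(-3)) = 3*(-20 + 9) = 3*(-11) = -33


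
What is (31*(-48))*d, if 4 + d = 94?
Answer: -133920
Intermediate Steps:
d = 90 (d = -4 + 94 = 90)
(31*(-48))*d = (31*(-48))*90 = -1488*90 = -133920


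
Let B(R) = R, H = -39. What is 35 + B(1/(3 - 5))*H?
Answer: 109/2 ≈ 54.500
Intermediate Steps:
35 + B(1/(3 - 5))*H = 35 - 39/(3 - 5) = 35 - 39/(-2) = 35 - ½*(-39) = 35 + 39/2 = 109/2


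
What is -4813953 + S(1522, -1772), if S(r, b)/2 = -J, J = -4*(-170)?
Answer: -4815313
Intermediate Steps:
J = 680
S(r, b) = -1360 (S(r, b) = 2*(-1*680) = 2*(-680) = -1360)
-4813953 + S(1522, -1772) = -4813953 - 1360 = -4815313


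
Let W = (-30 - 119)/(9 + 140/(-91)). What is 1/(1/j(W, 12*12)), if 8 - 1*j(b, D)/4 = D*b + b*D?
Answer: 2234528/97 ≈ 23036.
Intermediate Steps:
W = -1937/97 (W = -149/(9 + 140*(-1/91)) = -149/(9 - 20/13) = -149/97/13 = -149*13/97 = -1937/97 ≈ -19.969)
j(b, D) = 32 - 8*D*b (j(b, D) = 32 - 4*(D*b + b*D) = 32 - 4*(D*b + D*b) = 32 - 8*D*b)
1/(1/j(W, 12*12)) = 1/(1/(32 - 8*12*12*(-1937/97))) = 1/(1/(32 - 8*144*(-1937/97))) = 1/(1/(32 + 2231424/97)) = 1/(1/(2234528/97)) = 1/(97/2234528) = 2234528/97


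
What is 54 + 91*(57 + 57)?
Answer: 10428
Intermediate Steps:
54 + 91*(57 + 57) = 54 + 91*114 = 54 + 10374 = 10428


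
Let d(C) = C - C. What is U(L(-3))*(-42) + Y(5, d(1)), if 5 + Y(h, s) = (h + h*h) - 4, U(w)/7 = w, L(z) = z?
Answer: 903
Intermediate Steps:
d(C) = 0
U(w) = 7*w
Y(h, s) = -9 + h + h**2 (Y(h, s) = -5 + ((h + h*h) - 4) = -5 + ((h + h**2) - 4) = -5 + (-4 + h + h**2) = -9 + h + h**2)
U(L(-3))*(-42) + Y(5, d(1)) = (7*(-3))*(-42) + (-9 + 5 + 5**2) = -21*(-42) + (-9 + 5 + 25) = 882 + 21 = 903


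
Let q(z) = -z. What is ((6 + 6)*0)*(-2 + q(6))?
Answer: 0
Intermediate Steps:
((6 + 6)*0)*(-2 + q(6)) = ((6 + 6)*0)*(-2 - 1*6) = (12*0)*(-2 - 6) = 0*(-8) = 0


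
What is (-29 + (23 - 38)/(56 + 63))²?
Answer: 12013156/14161 ≈ 848.33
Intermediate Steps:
(-29 + (23 - 38)/(56 + 63))² = (-29 - 15/119)² = (-3466/119)² = 12013156/14161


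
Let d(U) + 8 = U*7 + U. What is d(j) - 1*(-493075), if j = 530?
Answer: 497307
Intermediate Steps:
d(U) = -8 + 8*U (d(U) = -8 + (U*7 + U) = -8 + (7*U + U) = -8 + 8*U)
d(j) - 1*(-493075) = (-8 + 8*530) - 1*(-493075) = (-8 + 4240) + 493075 = 4232 + 493075 = 497307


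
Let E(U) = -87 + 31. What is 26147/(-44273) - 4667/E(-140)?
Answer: 205157859/2479288 ≈ 82.749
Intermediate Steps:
E(U) = -56
26147/(-44273) - 4667/E(-140) = 26147/(-44273) - 4667/(-56) = 26147*(-1/44273) - 4667*(-1/56) = -26147/44273 + 4667/56 = 205157859/2479288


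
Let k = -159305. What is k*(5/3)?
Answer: -796525/3 ≈ -2.6551e+5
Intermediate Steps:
k*(5/3) = -796525/3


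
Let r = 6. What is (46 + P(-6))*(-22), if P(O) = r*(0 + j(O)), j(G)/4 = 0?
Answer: -1012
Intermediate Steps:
j(G) = 0 (j(G) = 4*0 = 0)
P(O) = 0 (P(O) = 6*(0 + 0) = 6*0 = 0)
(46 + P(-6))*(-22) = (46 + 0)*(-22) = 46*(-22) = -1012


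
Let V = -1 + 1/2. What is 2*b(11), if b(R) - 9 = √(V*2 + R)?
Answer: 18 + 2*√10 ≈ 24.325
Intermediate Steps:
V = -½ (V = -1 + ½ = -½ ≈ -0.50000)
b(R) = 9 + √(-1 + R) (b(R) = 9 + √(-½*2 + R) = 9 + √(-1 + R))
2*b(11) = 2*(9 + √(-1 + 11)) = 2*(9 + √10) = 18 + 2*√10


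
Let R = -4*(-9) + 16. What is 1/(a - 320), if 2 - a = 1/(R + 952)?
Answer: -1004/319273 ≈ -0.0031446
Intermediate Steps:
R = 52 (R = 36 + 16 = 52)
a = 2007/1004 (a = 2 - 1/(52 + 952) = 2 - 1/1004 = 2007/1004 ≈ 1.9990)
1/(a - 320) = 1/(2007/1004 - 320) = 1/(-319273/1004) = -1004/319273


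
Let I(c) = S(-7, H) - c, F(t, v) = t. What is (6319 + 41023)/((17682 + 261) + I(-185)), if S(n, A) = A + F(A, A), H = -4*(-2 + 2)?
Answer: 23671/9064 ≈ 2.6115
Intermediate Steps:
H = 0 (H = -4*0 = 0)
S(n, A) = 2*A (S(n, A) = A + A = 2*A)
I(c) = -c (I(c) = 2*0 - c = 0 - c = -c)
(6319 + 41023)/((17682 + 261) + I(-185)) = (6319 + 41023)/((17682 + 261) - 1*(-185)) = 47342/(17943 + 185) = 47342/18128 = 47342*(1/18128) = 23671/9064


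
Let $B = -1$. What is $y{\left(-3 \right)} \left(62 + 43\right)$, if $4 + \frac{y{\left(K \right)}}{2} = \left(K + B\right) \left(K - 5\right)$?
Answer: $5880$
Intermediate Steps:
$y{\left(K \right)} = -8 + 2 \left(-1 + K\right) \left(-5 + K\right)$ ($y{\left(K \right)} = -8 + 2 \left(K - 1\right) \left(K - 5\right) = -8 + 2 \left(-1 + K\right) \left(-5 + K\right)$)
$y{\left(-3 \right)} \left(62 + 43\right) = \left(2 - -36 + 2 \left(-3\right)^{2}\right) \left(62 + 43\right) = \left(2 + 36 + 2 \cdot 9\right) 105 = \left(2 + 36 + 18\right) 105 = 56 \cdot 105 = 5880$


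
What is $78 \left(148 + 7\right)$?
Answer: $12090$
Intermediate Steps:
$78 \left(148 + 7\right) = 78 \cdot 155 = 12090$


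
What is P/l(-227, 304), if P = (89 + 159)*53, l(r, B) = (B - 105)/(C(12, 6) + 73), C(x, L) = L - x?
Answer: 880648/199 ≈ 4425.4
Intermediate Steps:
l(r, B) = -105/67 + B/67 (l(r, B) = (B - 105)/((6 - 1*12) + 73) = (-105 + B)/((6 - 12) + 73) = (-105 + B)/(-6 + 73) = (-105 + B)/67 = (-105 + B)*(1/67) = -105/67 + B/67)
P = 13144 (P = 248*53 = 13144)
P/l(-227, 304) = 13144/(-105/67 + (1/67)*304) = 13144/(-105/67 + 304/67) = 13144/(199/67) = 13144*(67/199) = 880648/199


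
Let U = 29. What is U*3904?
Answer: 113216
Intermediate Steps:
U*3904 = 29*3904 = 113216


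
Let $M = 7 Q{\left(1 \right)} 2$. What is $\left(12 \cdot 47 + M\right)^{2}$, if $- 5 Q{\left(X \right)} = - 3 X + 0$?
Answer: $\frac{8191044}{25} \approx 3.2764 \cdot 10^{5}$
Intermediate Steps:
$Q{\left(X \right)} = \frac{3 X}{5}$ ($Q{\left(X \right)} = - \frac{- 3 X + 0}{5} = - \frac{\left(-3\right) X}{5} = \frac{3 X}{5}$)
$M = \frac{42}{5}$ ($M = 7 \cdot \frac{3}{5} \cdot 1 \cdot 2 = 7 \cdot \frac{3}{5} \cdot 2 = \frac{21}{5} \cdot 2 = \frac{42}{5} \approx 8.4$)
$\left(12 \cdot 47 + M\right)^{2} = \left(12 \cdot 47 + \frac{42}{5}\right)^{2} = \left(564 + \frac{42}{5}\right)^{2} = \left(\frac{2862}{5}\right)^{2} = \frac{8191044}{25}$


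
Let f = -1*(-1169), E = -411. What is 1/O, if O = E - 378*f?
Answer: -1/442293 ≈ -2.2609e-6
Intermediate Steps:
f = 1169
O = -442293 (O = -411 - 378*1169 = -411 - 441882 = -442293)
1/O = 1/(-442293) = -1/442293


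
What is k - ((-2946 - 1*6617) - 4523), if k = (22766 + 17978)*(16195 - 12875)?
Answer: 135284166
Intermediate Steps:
k = 135270080 (k = 40744*3320 = 135270080)
k - ((-2946 - 1*6617) - 4523) = 135270080 - ((-2946 - 1*6617) - 4523) = 135270080 - ((-2946 - 6617) - 4523) = 135270080 - (-9563 - 4523) = 135270080 - 1*(-14086) = 135270080 + 14086 = 135284166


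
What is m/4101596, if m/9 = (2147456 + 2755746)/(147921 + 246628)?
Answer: 22064409/809140300102 ≈ 2.7269e-5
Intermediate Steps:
m = 44128818/394549 (m = 9*((2147456 + 2755746)/(147921 + 246628)) = 9*(4903202/394549) = 44128818/394549 ≈ 111.85)
m/4101596 = (44128818/394549)/4101596 = (44128818/394549)*(1/4101596) = 22064409/809140300102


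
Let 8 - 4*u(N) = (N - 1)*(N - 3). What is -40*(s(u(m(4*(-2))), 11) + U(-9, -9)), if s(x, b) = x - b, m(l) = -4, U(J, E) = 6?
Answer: 470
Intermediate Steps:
u(N) = 2 - (-1 + N)*(-3 + N)/4 (u(N) = 2 - (N - 1)*(N - 3)/4 = 2 - (-1 + N)*(-3 + N)/4)
-40*(s(u(m(4*(-2))), 11) + U(-9, -9)) = -40*(((5/4 - 4 - 1/4*(-4)**2) - 1*11) + 6) = -40*(((5/4 - 4 - 1/4*16) - 11) + 6) = -40*(((5/4 - 4 - 4) - 11) + 6) = -40*((-27/4 - 11) + 6) = -40*(-71/4 + 6) = -40*(-47/4) = 470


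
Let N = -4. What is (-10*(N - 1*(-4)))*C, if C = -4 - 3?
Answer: 0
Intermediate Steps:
C = -7
(-10*(N - 1*(-4)))*C = -10*(-4 - 1*(-4))*(-7) = -10*(-4 + 4)*(-7) = -10*0*(-7) = 0*(-7) = 0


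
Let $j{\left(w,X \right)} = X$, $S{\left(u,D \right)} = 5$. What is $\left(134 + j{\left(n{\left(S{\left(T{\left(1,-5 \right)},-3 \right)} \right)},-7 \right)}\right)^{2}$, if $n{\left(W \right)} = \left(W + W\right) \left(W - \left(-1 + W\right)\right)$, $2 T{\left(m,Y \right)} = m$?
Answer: $16129$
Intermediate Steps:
$T{\left(m,Y \right)} = \frac{m}{2}$
$n{\left(W \right)} = 2 W$ ($n{\left(W \right)} = 2 W 1 = 2 W$)
$\left(134 + j{\left(n{\left(S{\left(T{\left(1,-5 \right)},-3 \right)} \right)},-7 \right)}\right)^{2} = \left(134 - 7\right)^{2} = 127^{2} = 16129$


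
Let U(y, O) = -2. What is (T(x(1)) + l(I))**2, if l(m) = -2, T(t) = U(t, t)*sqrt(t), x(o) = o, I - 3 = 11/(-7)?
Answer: 16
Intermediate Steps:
I = 10/7 (I = 3 + 11/(-7) = 3 + 11*(-1/7) = 3 - 11/7 = 10/7 ≈ 1.4286)
T(t) = -2*sqrt(t)
(T(x(1)) + l(I))**2 = (-2*sqrt(1) - 2)**2 = (-2*1 - 2)**2 = (-2 - 2)**2 = (-4)**2 = 16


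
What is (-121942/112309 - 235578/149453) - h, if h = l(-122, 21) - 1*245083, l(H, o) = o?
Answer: 216489507478434/883416683 ≈ 2.4506e+5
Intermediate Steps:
h = -245062 (h = 21 - 1*245083 = 21 - 245083 = -245062)
(-121942/112309 - 235578/149453) - h = (-121942/112309 - 235578/149453) - 1*(-245062) = (-121942*1/112309 - 235578*1/149453) + 245062 = (-6418/5911 - 235578/149453) + 245062 = -2351690912/883416683 + 245062 = 216489507478434/883416683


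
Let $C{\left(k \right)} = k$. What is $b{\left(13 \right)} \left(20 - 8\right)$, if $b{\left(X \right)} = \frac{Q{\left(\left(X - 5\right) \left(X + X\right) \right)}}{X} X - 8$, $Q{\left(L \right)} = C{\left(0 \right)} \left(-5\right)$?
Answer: $-96$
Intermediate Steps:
$Q{\left(L \right)} = 0$ ($Q{\left(L \right)} = 0 \left(-5\right) = 0$)
$b{\left(X \right)} = -8$ ($b{\left(X \right)} = \frac{0}{X} X - 8 = 0 X - 8 = 0 - 8 = -8$)
$b{\left(13 \right)} \left(20 - 8\right) = - 8 \left(20 - 8\right) = \left(-8\right) 12 = -96$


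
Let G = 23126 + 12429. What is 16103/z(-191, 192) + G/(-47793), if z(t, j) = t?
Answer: -776401684/9128463 ≈ -85.053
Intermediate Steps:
G = 35555
16103/z(-191, 192) + G/(-47793) = 16103/(-191) + 35555/(-47793) = 16103*(-1/191) + 35555*(-1/47793) = -16103/191 - 35555/47793 = -776401684/9128463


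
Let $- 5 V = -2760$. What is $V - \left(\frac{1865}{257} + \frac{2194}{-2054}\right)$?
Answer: $\frac{144060902}{263939} \approx 545.81$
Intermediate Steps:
$V = 552$ ($V = \left(- \frac{1}{5}\right) \left(-2760\right) = 552$)
$V - \left(\frac{1865}{257} + \frac{2194}{-2054}\right) = 552 - \left(\frac{1865}{257} + \frac{2194}{-2054}\right) = 552 - \left(1865 \cdot \frac{1}{257} + 2194 \left(- \frac{1}{2054}\right)\right) = 552 - \left(\frac{1865}{257} - \frac{1097}{1027}\right) = 552 - \frac{1633426}{263939} = \frac{144060902}{263939}$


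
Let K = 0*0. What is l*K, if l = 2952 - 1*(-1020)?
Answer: 0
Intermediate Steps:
K = 0
l = 3972 (l = 2952 + 1020 = 3972)
l*K = 3972*0 = 0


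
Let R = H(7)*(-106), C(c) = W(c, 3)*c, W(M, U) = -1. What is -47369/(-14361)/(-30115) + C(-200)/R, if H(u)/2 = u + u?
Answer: -10829611774/160450642065 ≈ -0.067495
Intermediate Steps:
H(u) = 4*u (H(u) = 2*(u + u) = 2*(2*u) = 4*u)
C(c) = -c
R = -2968 (R = (4*7)*(-106) = 28*(-106) = -2968)
-47369/(-14361)/(-30115) + C(-200)/R = -47369/(-14361)/(-30115) - 1*(-200)/(-2968) = -47369*(-1/14361)*(-1/30115) + 200*(-1/2968) = (47369/14361)*(-1/30115) - 25/371 = -47369/432481515 - 25/371 = -10829611774/160450642065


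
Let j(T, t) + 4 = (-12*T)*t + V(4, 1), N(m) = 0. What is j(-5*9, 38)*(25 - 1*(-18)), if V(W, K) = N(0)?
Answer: 882188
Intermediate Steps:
V(W, K) = 0
j(T, t) = -4 - 12*T*t (j(T, t) = -4 + ((-12*T)*t + 0) = -4 + (-12*T*t + 0) = -4 - 12*T*t)
j(-5*9, 38)*(25 - 1*(-18)) = (-4 - 12*(-5*9)*38)*(25 - 1*(-18)) = (-4 - 12*(-45)*38)*(25 + 18) = (-4 + 20520)*43 = 20516*43 = 882188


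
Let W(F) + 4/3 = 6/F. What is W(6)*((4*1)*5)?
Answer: -20/3 ≈ -6.6667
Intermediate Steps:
W(F) = -4/3 + 6/F
W(6)*((4*1)*5) = (-4/3 + 6/6)*((4*1)*5) = (-4/3 + 6*(⅙))*(4*5) = (-4/3 + 1)*20 = -⅓*20 = -20/3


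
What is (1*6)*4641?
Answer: 27846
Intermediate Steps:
(1*6)*4641 = 6*4641 = 27846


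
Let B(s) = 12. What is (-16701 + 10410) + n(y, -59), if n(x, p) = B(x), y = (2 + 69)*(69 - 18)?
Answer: -6279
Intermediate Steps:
y = 3621 (y = 71*51 = 3621)
n(x, p) = 12
(-16701 + 10410) + n(y, -59) = (-16701 + 10410) + 12 = -6291 + 12 = -6279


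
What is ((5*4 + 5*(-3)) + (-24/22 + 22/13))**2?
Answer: 641601/20449 ≈ 31.376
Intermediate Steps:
((5*4 + 5*(-3)) + (-24/22 + 22/13))**2 = ((20 - 15) + (-24*1/22 + 22*(1/13)))**2 = (5 + (-12/11 + 22/13))**2 = (5 + 86/143)**2 = (801/143)**2 = 641601/20449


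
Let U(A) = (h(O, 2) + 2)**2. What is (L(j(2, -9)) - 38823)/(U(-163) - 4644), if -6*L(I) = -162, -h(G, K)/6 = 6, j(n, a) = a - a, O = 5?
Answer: 9699/872 ≈ 11.123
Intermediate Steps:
j(n, a) = 0
h(G, K) = -36 (h(G, K) = -6*6 = -36)
L(I) = 27 (L(I) = -1/6*(-162) = 27)
U(A) = 1156 (U(A) = (-36 + 2)**2 = (-34)**2 = 1156)
(L(j(2, -9)) - 38823)/(U(-163) - 4644) = (27 - 38823)/(1156 - 4644) = -38796/(-3488) = -38796*(-1/3488) = 9699/872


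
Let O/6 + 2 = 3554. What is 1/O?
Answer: 1/21312 ≈ 4.6922e-5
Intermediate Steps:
O = 21312 (O = -12 + 6*3554 = -12 + 21324 = 21312)
1/O = 1/21312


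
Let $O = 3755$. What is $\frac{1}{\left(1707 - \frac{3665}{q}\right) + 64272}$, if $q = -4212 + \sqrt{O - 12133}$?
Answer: $\frac{1171097953218}{77268890385306067} - \frac{3665 i \sqrt{8378}}{77268890385306067} \approx 1.5156 \cdot 10^{-5} - 4.3415 \cdot 10^{-12} i$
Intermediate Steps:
$q = -4212 + i \sqrt{8378}$ ($q = -4212 + \sqrt{3755 - 12133} = -4212 + \sqrt{-8378} = -4212 + i \sqrt{8378} \approx -4212.0 + 91.531 i$)
$\frac{1}{\left(1707 - \frac{3665}{q}\right) + 64272} = \frac{1}{\left(1707 - \frac{3665}{-4212 + i \sqrt{8378}}\right) + 64272} = \frac{1}{65979 - \frac{3665}{-4212 + i \sqrt{8378}}}$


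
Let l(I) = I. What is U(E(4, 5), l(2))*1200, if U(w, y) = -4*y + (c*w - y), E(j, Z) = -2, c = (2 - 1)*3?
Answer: -19200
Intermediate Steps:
c = 3 (c = 1*3 = 3)
U(w, y) = -5*y + 3*w (U(w, y) = -4*y + (3*w - y) = -4*y + (-y + 3*w) = -5*y + 3*w)
U(E(4, 5), l(2))*1200 = (-5*2 + 3*(-2))*1200 = (-10 - 6)*1200 = -16*1200 = -19200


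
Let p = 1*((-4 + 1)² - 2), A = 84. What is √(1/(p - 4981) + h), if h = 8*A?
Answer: √16625729298/4974 ≈ 25.923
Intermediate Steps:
h = 672 (h = 8*84 = 672)
p = 7 (p = 1*((-3)² - 2) = 1*(9 - 2) = 1*7 = 7)
√(1/(p - 4981) + h) = √(1/(7 - 4981) + 672) = √(1/(-4974) + 672) = √(-1/4974 + 672) = √(3342527/4974) = √16625729298/4974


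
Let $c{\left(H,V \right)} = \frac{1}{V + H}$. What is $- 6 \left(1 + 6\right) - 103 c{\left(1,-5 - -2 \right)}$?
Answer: $\frac{19}{2} \approx 9.5$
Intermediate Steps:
$c{\left(H,V \right)} = \frac{1}{H + V}$
$- 6 \left(1 + 6\right) - 103 c{\left(1,-5 - -2 \right)} = - 6 \left(1 + 6\right) - \frac{103}{1 - 3} = \left(-6\right) 7 - \frac{103}{1 + \left(-5 + 2\right)} = -42 - \frac{103}{1 - 3} = -42 - \frac{103}{-2} = -42 - - \frac{103}{2} = -42 + \frac{103}{2} = \frac{19}{2}$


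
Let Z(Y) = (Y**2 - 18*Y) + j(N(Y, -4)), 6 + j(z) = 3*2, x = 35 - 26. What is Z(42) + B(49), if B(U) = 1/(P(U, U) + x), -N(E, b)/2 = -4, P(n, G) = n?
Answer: 58465/58 ≈ 1008.0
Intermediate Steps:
x = 9
N(E, b) = 8 (N(E, b) = -2*(-4) = 8)
B(U) = 1/(9 + U) (B(U) = 1/(U + 9) = 1/(9 + U))
j(z) = 0 (j(z) = -6 + 3*2 = -6 + 6 = 0)
Z(Y) = Y**2 - 18*Y (Z(Y) = (Y**2 - 18*Y) + 0 = Y**2 - 18*Y)
Z(42) + B(49) = 42*(-18 + 42) + 1/(9 + 49) = 42*24 + 1/58 = 1008 + 1/58 = 58465/58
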